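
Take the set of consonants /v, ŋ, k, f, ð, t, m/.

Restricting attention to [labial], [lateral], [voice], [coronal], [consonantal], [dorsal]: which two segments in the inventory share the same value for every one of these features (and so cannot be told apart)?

v, m

Both /v/ and /m/ are [+labial], [-lateral], [+voice], [-coronal], [+consonantal], [-dorsal]. Since the list omits [sonorant], [nasal] and [continuant] — which do distinguish the voiced labiodental fricative from the bilabial nasal — this pair collapses; all other pairs remain distinct.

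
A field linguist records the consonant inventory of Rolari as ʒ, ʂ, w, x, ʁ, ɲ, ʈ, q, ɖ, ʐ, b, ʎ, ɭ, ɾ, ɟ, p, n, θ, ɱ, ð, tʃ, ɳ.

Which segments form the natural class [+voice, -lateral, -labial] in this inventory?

Checking each segment against [+voice], [-lateral], [-labial]: /ʒ/ (voiced postalveolar fricative), /ʁ/ (voiced uvular fricative), /ɲ/ (palatal nasal), /ɖ/ (voiced retroflex stop), /ʐ/ (voiced retroflex fricative), /ɾ/ (alveolar tap), among others, satisfy every feature; every other segment in the inventory fails at least one.

ʒ, ʁ, ɲ, ɖ, ʐ, ɾ, ɟ, n, ð, ɳ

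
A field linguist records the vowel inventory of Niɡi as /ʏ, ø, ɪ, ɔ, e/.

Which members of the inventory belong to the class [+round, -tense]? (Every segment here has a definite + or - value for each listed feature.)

ʏ, ɔ

Eliminate segments failing any feature: /ø/ is [+tense]; /ɪ, e/ are [-round]. The remaining /ʏ, ɔ/ satisfy [+round], [-tense].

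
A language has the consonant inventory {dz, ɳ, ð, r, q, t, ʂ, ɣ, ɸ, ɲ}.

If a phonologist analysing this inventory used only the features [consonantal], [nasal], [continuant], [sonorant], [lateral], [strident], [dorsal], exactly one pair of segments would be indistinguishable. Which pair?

ɸ, ð

On the given features, /ɸ/ and /ð/ have an identical profile: [+consonantal], [−nasal], [+continuant], [−sonorant], [−lateral], [−strident], [−dorsal]. No other two segments in the inventory coincide on all 7 features. (They do differ in [voice], [labial] and [coronal], which are not among the given features.)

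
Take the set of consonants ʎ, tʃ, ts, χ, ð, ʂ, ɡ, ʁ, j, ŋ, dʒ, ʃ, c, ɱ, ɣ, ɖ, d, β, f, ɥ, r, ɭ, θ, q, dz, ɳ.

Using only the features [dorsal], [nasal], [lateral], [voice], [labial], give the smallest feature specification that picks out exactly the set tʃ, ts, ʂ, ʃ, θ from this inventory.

[−voice, −labial, −dorsal]

Every target segment is [−voice], [−labial], [−dorsal]; each remaining inventory member fails at least one of these. Each conjunct is needed — [−labial, −dorsal] alone would also admit /ð, dʒ, ɖ, d, …/; [−voice, −dorsal] alone would also admit /f/; [−voice, −labial] alone would also admit /χ, c, q/ — and no other combination of two listed features has exactly this extension, so three is the minimum.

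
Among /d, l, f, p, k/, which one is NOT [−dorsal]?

k

Every segment except /k/ is [−dorsal]. /k/ (voiceless velar stop) is [+dorsal], so it is the exception.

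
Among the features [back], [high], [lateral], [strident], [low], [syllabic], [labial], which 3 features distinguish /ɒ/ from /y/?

/ɒ/ is the low back rounded vowel and /y/ is the high front rounded tense vowel. Both are [−lateral], [−strident], [+syllabic], [+labial]. /ɒ/ is [−high] while /y/ is [+high]; /ɒ/ is [+low] while /y/ is [−low]; /ɒ/ is [+back] while /y/ is [−back], so the distinguishing features are [high], [low], [back].

[high], [low], [back]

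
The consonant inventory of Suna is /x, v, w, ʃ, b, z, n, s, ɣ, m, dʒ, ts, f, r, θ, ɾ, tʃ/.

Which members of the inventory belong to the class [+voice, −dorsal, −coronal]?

Eliminate segments failing any feature: /x, ʃ, s, ts, f, θ, tʃ/ are [−voice]; /w, ɣ/ are [+dorsal]; /z, n, dʒ, r, ɾ/ are [+coronal]. The remaining /v, b, m/ satisfy [+voice], [−dorsal], [−coronal].

v, b, m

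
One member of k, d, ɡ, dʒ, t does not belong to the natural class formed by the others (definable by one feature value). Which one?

dʒ

[delayed release] (equivalently [strident]) groups all but one: /d, k, t, ɡ/ share [−delayed release] while /dʒ/ (voiced postalveolar affricate) alone is [+delayed release]. Removing any other segment would not leave a single-feature class that excludes it.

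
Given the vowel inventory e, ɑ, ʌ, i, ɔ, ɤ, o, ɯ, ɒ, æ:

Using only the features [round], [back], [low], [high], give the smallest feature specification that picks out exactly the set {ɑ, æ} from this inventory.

[+low, -round]

Every target segment is [+low], [-round]; each remaining inventory member fails at least one of these. Each conjunct is needed — [-round] alone would also admit /e, ʌ, i, ɤ, …/; [+low] alone would also admit /ɒ/ — and no other single listed feature has exactly this extension, so two is the minimum.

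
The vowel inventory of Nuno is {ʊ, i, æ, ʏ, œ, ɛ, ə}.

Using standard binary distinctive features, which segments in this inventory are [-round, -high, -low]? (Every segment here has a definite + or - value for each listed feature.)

ɛ, ə

The [-round] segments are /i, æ, ɛ, ə/.
Within that set, [-high] gives /æ, ɛ, ə/.
Within that set, [-low] leaves /ɛ, ə/.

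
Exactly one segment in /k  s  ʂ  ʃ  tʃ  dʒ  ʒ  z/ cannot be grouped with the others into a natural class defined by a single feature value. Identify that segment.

/z, ʂ, ʃ, ʒ, tʃ, s, dʒ/ are all [+strident], but /k/ (voiceless velar stop) is [-strident]. No other single segment can be removed to leave a set sharing one feature value that the removed segment lacks, so /k/ is the odd one out.

k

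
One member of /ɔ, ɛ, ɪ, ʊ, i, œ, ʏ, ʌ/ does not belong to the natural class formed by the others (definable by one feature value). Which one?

The remaining segments after removing /i/ share [-tense]; /i/ (high front unrounded tense vowel) is [+tense]. For every other candidate removal, the leftover set fails to share any single feature value that the removed segment lacks.

i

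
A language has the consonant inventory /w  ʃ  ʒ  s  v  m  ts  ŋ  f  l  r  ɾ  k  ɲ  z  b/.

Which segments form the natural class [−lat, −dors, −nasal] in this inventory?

First, the [−lateral] segments are /w, ʃ, ʒ, s, v, m, ts, ŋ, f, r, ɾ, k, ɲ, z, b/.
Among these, [−dorsal] gives /ʃ, ʒ, s, v, m, ts, f, r, ɾ, z, b/.
Among these, [−nasal] leaves /ʃ, ʒ, s, v, ts, f, r, ɾ, z, b/.

ʃ, ʒ, s, v, ts, f, r, ɾ, z, b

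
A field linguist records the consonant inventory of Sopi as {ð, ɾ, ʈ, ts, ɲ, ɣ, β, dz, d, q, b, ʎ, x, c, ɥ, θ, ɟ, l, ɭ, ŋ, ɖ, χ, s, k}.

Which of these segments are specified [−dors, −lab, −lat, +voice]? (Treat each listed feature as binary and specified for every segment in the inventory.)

ð, ɾ, dz, d, ɖ

The [−dorsal] segments are /ð, ɾ, ʈ, ts, β, dz, d, b, θ, l, ɭ, ɖ, s/.
Among these, [−labial] gives /ð, ɾ, ʈ, ts, dz, d, θ, l, ɭ, ɖ, s/.
Intersecting with [−lateral] gives /ð, ɾ, ʈ, ts, dz, d, θ, ɖ, s/.
Intersecting with [+voice] leaves /ð, ɾ, dz, d, ɖ/.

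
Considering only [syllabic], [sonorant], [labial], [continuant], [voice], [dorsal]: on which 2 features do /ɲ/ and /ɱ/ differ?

[labial], [dorsal]

/ɲ/ is the palatal nasal and /ɱ/ is the labiodental nasal. Both are [-syllabic], [+sonorant], [-continuant], [+voice]. /ɲ/ is [-labial] while /ɱ/ is [+labial]; /ɲ/ is [+dorsal] while /ɱ/ is [-dorsal], so the distinguishing features are [labial], [dorsal].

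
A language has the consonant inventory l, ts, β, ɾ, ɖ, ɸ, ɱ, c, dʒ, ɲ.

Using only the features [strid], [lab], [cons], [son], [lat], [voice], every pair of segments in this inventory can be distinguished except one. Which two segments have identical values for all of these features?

ɲ, ɾ

On the given features, /ɲ/ and /ɾ/ have an identical profile: [−strident], [−labial], [+consonantal], [+sonorant], [−lateral], [+voice]. No other two segments in the inventory coincide on all 6 features. (They do differ in [nasal] and [dorsal], which are not among the given features.)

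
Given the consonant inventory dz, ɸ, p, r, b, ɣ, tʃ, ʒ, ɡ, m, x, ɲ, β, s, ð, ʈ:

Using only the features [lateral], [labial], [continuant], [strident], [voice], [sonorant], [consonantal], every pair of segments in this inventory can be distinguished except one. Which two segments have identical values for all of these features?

ð, ɣ

On the given features, /ð/ and /ɣ/ have an identical profile: [−lateral], [−labial], [+continuant], [−strident], [+voice], [−sonorant], [+consonantal]. No other two segments in the inventory coincide on all 7 features. (They do differ in [coronal] and [dorsal], which are not among the given features.)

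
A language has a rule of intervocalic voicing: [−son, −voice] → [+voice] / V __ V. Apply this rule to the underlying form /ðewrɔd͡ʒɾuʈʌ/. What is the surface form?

[ðewrɔd͡ʒɾuɖʌ]

The only segment in the rule's environment that also matches [−son, −voice] is /ʈ/. Applying [+voice] turns the voiceless retroflex stop into /ɖ/ (voiced retroflex stop), giving [ðewrɔd͡ʒɾuɖʌ].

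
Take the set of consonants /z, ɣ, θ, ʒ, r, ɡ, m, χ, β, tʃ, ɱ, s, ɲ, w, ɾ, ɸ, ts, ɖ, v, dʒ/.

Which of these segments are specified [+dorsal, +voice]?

Checking each segment against [+dorsal], [+voice]: /ɣ/ (voiced velar fricative), /ɡ/ (voiced velar stop), /ɲ/ (palatal nasal), /w/ (labial-velar glide) satisfy every feature; every other segment in the inventory fails at least one.

ɣ, ɡ, ɲ, w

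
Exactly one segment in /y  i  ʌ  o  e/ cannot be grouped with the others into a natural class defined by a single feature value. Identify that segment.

[tense] groups all but one: /i, e, y, o/ share [+tense] while /ʌ/ (mid back unrounded lax vowel) alone is [−tense]. Removing any other segment would not leave a single-feature class that excludes it.

ʌ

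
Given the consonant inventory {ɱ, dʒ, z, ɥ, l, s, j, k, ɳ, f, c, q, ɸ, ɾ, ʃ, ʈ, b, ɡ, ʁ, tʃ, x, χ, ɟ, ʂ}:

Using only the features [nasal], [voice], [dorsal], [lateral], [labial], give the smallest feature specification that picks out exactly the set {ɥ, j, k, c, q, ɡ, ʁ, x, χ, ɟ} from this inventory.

Every target segment is [+dorsal] and no other inventory member is, so one feature is enough.

[+dorsal]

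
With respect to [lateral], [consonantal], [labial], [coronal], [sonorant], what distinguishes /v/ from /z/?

[labial], [coronal]

/v/ is the voiced labiodental fricative and /z/ is the voiced alveolar fricative. Both are [−lateral], [+consonantal], [−sonorant]. /v/ is [+labial] while /z/ is [−labial]; /v/ is [−coronal] while /z/ is [+coronal], so the distinguishing features are [labial], [coronal].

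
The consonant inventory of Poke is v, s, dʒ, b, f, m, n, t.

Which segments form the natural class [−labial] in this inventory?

s, dʒ, n, t

The feature [labial] marks segments articulated with one or both lips. In this inventory /s, dʒ, n, t/ lack that property, so they are [−labial]; /v, b, f, m/ are [+labial].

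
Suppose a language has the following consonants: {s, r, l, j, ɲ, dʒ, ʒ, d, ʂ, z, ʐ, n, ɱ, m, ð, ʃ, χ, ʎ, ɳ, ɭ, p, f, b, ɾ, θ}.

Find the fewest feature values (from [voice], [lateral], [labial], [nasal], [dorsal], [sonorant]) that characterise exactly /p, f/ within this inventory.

/p, f/ are all [−voice], [+labial], and no other segment in the inventory matches both values. Dropping any one of them over-generates: [+labial] alone would also admit /ɱ, m, b/; [−voice] alone would also admit /s, ʂ, ʃ, χ, …/. No other single listed feature picks out exactly this set either, so fewer than two features will not do.

[−voice, +labial]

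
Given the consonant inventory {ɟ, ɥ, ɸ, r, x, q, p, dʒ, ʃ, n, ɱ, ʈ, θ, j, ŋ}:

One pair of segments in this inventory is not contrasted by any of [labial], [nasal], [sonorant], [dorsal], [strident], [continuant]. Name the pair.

ɟ, q

On the given features, /ɟ/ and /q/ have an identical profile: [-labial], [-nasal], [-sonorant], [+dorsal], [-strident], [-continuant]. No other two segments in the inventory coincide on all 6 features. (They do differ in [voice], [high] and [back], which are not among the given features.)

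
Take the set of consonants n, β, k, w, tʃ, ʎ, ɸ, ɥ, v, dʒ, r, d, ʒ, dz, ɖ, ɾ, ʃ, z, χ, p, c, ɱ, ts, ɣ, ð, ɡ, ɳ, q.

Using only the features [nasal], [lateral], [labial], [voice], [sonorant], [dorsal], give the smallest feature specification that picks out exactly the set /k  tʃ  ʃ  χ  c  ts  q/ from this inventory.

Every target segment is [-voice], [-labial]; each remaining inventory member fails at least one of these. Each conjunct is needed — [-labial] alone would also admit /n, ʎ, dʒ, r, …/; [-voice] alone would also admit /ɸ, p/ — and no other single listed feature has exactly this extension, so two is the minimum.

[-voice, -labial]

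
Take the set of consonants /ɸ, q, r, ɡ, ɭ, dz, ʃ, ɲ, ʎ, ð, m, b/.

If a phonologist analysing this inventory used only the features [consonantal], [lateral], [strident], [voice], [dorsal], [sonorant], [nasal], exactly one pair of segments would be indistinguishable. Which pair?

On the given features, /ð/ and /b/ have an identical profile: [+consonantal], [-lateral], [-strident], [+voice], [-dorsal], [-sonorant], [-nasal]. No other two segments in the inventory coincide on all 7 features. (They do differ in [continuant], [labial] and [coronal], which are not among the given features.)

ð, b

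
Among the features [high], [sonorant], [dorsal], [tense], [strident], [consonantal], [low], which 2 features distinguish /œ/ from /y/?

[high], [tense]

/œ/ is the mid front rounded lax vowel and /y/ is the high front rounded tense vowel. Both are [+sonorant], [+dorsal], [-strident], [-consonantal], [-low]. /œ/ is [-high] while /y/ is [+high]; /œ/ is [-tense] while /y/ is [+tense], so the distinguishing features are [high], [tense].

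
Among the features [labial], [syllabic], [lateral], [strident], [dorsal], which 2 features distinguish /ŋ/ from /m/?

The two segments share [−syllabic], [−lateral], [−strident]. The only features from the list on which they differ: /ŋ/ is [−labial] while /m/ is [+labial]; /ŋ/ is [+dorsal] while /m/ is [−dorsal].

[labial], [dorsal]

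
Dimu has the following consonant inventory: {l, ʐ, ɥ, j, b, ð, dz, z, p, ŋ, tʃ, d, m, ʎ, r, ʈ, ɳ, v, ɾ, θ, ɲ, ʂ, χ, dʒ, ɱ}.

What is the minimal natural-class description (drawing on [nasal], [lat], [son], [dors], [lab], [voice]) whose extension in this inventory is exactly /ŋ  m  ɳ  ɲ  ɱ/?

[+nasal]

The target set is precisely the extension of [+nasal] in this inventory.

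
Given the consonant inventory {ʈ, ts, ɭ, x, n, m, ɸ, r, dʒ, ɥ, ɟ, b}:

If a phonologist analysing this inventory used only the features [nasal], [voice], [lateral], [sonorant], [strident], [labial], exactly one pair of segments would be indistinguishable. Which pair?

x, ʈ

/x/ (voiceless velar fricative) and /ʈ/ (voiceless retroflex stop) are both [−nasal], [−voice], [−lateral], [−sonorant], [−strident], [−labial], so none of the listed features separates them. (They do differ in [continuant], [coronal] and [dorsal], which are not among the given features.) Every other pair in the inventory differs on at least one listed feature.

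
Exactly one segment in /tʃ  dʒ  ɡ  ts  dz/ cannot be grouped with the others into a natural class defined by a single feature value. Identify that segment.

ɡ

/dz, ts, dʒ, tʃ/ are all [+delayed release], but /ɡ/ (voiced velar stop) is [−delayed release]. No other single segment can be removed to leave a set sharing one feature value that the removed segment lacks, so /ɡ/ is the odd one out.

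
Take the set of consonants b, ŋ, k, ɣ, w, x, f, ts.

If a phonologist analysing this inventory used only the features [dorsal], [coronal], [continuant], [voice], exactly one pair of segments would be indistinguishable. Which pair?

w, ɣ

/w/ (labial-velar glide) and /ɣ/ (voiced velar fricative) are both [+dorsal], [-coronal], [+continuant], [+voice], so none of the listed features separates them. (They do differ in [sonorant], [labial] and [round], which are not among the given features.) Every other pair in the inventory differs on at least one listed feature.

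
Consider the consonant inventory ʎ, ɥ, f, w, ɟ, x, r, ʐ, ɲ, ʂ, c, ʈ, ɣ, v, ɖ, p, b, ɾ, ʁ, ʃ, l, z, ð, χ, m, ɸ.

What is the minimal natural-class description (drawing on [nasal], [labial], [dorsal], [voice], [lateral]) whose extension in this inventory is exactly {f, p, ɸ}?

[−voice, +labial]

/f, p, ɸ/ are all [−voice], [+labial], and no other segment in the inventory matches both values. Dropping any one of them over-generates: [+labial] alone would also admit /ɥ, w, v, b, …/; [−voice] alone would also admit /x, ʂ, c, ʈ, …/. No other single listed feature picks out exactly this set either, so fewer than two features will not do.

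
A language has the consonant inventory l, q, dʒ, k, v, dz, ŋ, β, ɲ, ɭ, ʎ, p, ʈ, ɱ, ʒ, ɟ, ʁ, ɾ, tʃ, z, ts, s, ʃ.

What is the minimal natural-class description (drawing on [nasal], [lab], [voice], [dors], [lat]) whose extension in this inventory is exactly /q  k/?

The class [−voice], [+dorsal] has exactly /q, k/ as its extension in this inventory. No smaller conjunction from the listed features achieves this: [+dorsal] alone would also admit /ŋ, ɲ, ʎ, ɟ, …/; [−voice] alone would also admit /p, ʈ, tʃ, ts, …/; and checking the remaining single features turns up none with this extension.

[−voice, +dors]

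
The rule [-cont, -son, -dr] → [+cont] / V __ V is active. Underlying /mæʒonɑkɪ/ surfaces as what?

[mæʒonɑxɪ]

The only segment in the rule's environment that also matches [-cont, -son, -dr] is /k/. Applying [+continuant] turns the voiceless velar stop into /x/ (voiceless velar fricative), giving [mæʒonɑxɪ].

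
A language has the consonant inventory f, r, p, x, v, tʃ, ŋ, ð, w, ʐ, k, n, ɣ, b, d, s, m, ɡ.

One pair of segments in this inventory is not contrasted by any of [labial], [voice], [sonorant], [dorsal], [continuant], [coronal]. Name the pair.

/ð/ (voiced dental fricative) and /ʐ/ (voiced retroflex fricative) are both [−labial], [+voice], [−sonorant], [−dorsal], [+continuant], [+coronal], so none of the listed features separates them. (They do differ in [strident], [anterior] and [distributed], which are not among the given features.) Every other pair in the inventory differs on at least one listed feature.

ð, ʐ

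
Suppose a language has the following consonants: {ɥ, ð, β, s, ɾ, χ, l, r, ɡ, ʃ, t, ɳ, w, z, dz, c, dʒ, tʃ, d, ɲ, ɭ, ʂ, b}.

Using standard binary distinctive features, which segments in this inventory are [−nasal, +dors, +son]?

Checking each segment against [−nasal], [+dorsal], [+sonorant]: /ɥ/ (labial-palatal glide), /w/ (labial-velar glide) satisfy every feature; every other segment in the inventory fails at least one.

ɥ, w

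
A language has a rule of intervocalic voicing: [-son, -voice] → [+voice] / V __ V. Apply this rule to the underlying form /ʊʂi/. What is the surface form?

/ʂ/ satisfies [-son, -voice] and sits in V __ V. The [+voice] counterpart of the voiceless retroflex fricative is /ʐ/. Other segments in /ʊʂi/ either fail the structural description or are not in the environment, so the surface form is [ʊʐi].

[ʊʐi]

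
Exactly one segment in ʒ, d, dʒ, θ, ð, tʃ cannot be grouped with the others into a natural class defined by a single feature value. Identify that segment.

d

The remaining segments after removing /d/ share [+distributed]; /d/ (voiced alveolar stop) is [−distributed]. For every other candidate removal, the leftover set fails to share any single feature value that the removed segment lacks.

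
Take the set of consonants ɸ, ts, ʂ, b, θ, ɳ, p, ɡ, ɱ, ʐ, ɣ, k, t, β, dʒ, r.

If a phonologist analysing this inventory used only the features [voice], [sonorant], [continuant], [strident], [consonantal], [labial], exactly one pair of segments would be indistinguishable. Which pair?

Both /k/ and /t/ are [−voice], [−sonorant], [−continuant], [−strident], [+consonantal], [−labial]. Since the list omits [coronal] and [dorsal] — which do distinguish the voiceless velar stop from the voiceless alveolar stop — this pair collapses; all other pairs remain distinct.

k, t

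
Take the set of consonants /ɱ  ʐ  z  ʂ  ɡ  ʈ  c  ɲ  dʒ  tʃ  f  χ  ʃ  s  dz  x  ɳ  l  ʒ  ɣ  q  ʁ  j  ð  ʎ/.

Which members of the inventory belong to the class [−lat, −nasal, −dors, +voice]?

Eliminate segments failing any feature: /ɱ, ɲ, ɳ/ are [+nasal]; /ʂ, ʈ, tʃ, f, ʃ, s/ are [−voice]; /ɡ, c, χ, x, ɣ, q, ʁ, j/ are [+dorsal]; /l, ʎ/ are [+lateral]. The remaining /ʐ, z, dʒ, dz, ʒ, ð/ satisfy [−lateral], [−nasal], [−dorsal], [+voice].

ʐ, z, dʒ, dz, ʒ, ð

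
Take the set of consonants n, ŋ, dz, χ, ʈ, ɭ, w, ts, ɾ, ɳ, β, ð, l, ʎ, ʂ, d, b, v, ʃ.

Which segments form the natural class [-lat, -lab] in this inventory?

The [-lateral] segments are /n, ŋ, dz, χ, ʈ, w, ts, ɾ, ɳ, β, ð, ʂ, d, b, v, ʃ/.
Among these, [-labial] leaves /n, ŋ, dz, χ, ʈ, ts, ɾ, ɳ, ð, ʂ, d, ʃ/.

n, ŋ, dz, χ, ʈ, ts, ɾ, ɳ, ð, ʂ, d, ʃ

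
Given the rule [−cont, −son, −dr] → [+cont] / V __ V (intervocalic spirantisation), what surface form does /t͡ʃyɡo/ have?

[t͡ʃyɣo]

The only segment in the rule's environment that also matches [−cont, −son, −dr] is /ɡ/. Applying [+continuant] turns the voiced velar stop into /ɣ/ (voiced velar fricative), giving [t͡ʃyɣo].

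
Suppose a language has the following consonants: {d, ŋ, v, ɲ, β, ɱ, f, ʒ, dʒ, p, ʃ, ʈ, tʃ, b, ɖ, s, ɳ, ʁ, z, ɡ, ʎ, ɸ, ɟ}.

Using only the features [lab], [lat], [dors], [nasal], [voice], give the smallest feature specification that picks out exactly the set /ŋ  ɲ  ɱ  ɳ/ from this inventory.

The target set is precisely the extension of [+nasal] in this inventory.

[+nasal]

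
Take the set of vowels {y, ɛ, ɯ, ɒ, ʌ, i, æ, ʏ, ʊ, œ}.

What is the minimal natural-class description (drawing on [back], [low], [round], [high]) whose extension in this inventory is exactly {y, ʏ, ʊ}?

[+high, +round]

The class [+high], [+round] has exactly /y, ʏ, ʊ/ as its extension in this inventory. No smaller conjunction from the listed features achieves this: [+round] alone would also admit /ɒ, œ/; [+high] alone would also admit /ɯ, i/; and checking the remaining single features turns up none with this extension.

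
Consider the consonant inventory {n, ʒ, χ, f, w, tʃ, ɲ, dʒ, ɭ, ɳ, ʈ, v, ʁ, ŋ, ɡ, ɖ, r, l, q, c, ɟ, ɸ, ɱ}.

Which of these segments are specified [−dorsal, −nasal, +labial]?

Eliminate segments failing any feature: /n, ɳ, ɱ/ are [+nasal]; /ʒ, tʃ, dʒ, ɭ, ʈ, ɖ, r, l/ are [−labial]; /χ, w, ɲ, ʁ, ŋ, ɡ, q, c, ɟ/ are [+dorsal]. The remaining /f, v, ɸ/ satisfy [−dorsal], [−nasal], [+labial].

f, v, ɸ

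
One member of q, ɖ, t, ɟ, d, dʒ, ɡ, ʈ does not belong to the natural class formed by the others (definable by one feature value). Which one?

dʒ

/q, d, ʈ, ɖ, ɟ, ɡ, t/ are all [-delayed release], but /dʒ/ (voiced postalveolar affricate) is [+delayed release]. No other single segment can be removed to leave a set sharing one feature value that the removed segment lacks, so /dʒ/ is the odd one out.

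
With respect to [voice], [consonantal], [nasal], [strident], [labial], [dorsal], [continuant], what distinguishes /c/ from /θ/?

/c/ is the voiceless palatal stop and /θ/ is the voiceless dental fricative. Both are [−voice], [+consonantal], [−nasal], [−strident], [−labial]. /c/ is [−continuant] while /θ/ is [+continuant]; /c/ is [+dorsal] while /θ/ is [−dorsal], so the distinguishing features are [continuant], [dorsal].

[continuant], [dorsal]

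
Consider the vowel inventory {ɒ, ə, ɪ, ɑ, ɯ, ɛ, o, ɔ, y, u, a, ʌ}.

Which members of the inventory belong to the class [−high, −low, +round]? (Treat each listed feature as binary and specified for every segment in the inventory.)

Eliminate segments failing any feature: /ɒ, ɑ, a/ are [+low]; /ə, ɛ, ʌ/ are [−round]; /ɪ, ɯ, y, u/ are [+high]. The remaining /o, ɔ/ satisfy [−high], [−low], [+round].

o, ɔ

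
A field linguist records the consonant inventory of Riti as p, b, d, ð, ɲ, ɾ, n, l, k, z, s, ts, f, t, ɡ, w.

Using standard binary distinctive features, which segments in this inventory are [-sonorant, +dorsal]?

The [-sonorant] segments are /p, b, d, ð, k, z, s, ts, f, t, ɡ/.
Within that set, [+dorsal] leaves /k, ɡ/.

k, ɡ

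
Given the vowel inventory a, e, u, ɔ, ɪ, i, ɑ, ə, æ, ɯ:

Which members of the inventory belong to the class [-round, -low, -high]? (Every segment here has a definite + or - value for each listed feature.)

Among the inventory, the [-round] segments are /a, e, ɪ, i, ɑ, ə, æ, ɯ/.
Then [-low] gives /e, ɪ, i, ə, ɯ/.
Within that set, [-high] leaves /e, ə/.

e, ə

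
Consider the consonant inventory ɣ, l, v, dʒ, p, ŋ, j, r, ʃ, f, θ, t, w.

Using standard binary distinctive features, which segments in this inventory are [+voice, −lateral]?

Eliminate segments failing any feature: /l/ is [+lateral]; /p, ʃ, f, θ, t/ are [−voice]. The remaining /ɣ, v, dʒ, ŋ, j, r, w/ satisfy [+voice], [−lateral].

ɣ, v, dʒ, ŋ, j, r, w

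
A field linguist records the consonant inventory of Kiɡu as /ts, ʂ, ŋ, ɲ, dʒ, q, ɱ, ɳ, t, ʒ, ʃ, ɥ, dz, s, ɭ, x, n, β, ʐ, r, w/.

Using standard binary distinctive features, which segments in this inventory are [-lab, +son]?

Eliminate segments failing any feature: /ts, ʂ, dʒ, q, t, ʒ, ʃ, dz, s, x, ʐ/ are [-sonorant]; /ɱ, ɥ, β, w/ are [+labial]. The remaining /ŋ, ɲ, ɳ, ɭ, n, r/ satisfy [-labial], [+sonorant].

ŋ, ɲ, ɳ, ɭ, n, r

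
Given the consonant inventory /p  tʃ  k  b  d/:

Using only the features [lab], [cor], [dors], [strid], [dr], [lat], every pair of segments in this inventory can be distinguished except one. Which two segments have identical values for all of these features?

p, b

Both /p/ and /b/ are [+labial], [-coronal], [-dorsal], [-strident], [-delayed release], [-lateral]. Since the list omits [voice] — which does distinguish the voiceless bilabial stop from the voiced bilabial stop — this pair collapses; all other pairs remain distinct.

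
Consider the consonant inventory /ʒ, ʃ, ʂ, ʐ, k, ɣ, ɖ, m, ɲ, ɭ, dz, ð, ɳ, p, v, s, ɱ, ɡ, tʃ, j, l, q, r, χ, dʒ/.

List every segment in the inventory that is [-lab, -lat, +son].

ɲ, ɳ, j, r

Eliminate segments failing any feature: /ʒ, ʃ, ʂ, ʐ, k, ɣ, ɖ, dz, ð, s, ɡ, tʃ, q, χ, dʒ/ are [-sonorant]; /m, p, v, ɱ/ are [+labial]; /ɭ, l/ are [+lateral]. The remaining /ɲ, ɳ, j, r/ satisfy [-labial], [-lateral], [+sonorant].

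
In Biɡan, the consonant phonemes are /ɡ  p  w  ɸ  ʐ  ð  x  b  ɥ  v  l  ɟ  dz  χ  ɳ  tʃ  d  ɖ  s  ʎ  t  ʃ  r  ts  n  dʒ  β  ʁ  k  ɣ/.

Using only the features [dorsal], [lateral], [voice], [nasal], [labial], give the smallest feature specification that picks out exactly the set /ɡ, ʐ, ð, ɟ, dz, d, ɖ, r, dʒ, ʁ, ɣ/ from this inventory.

[+voice, −nasal, −lateral, −labial]

/ɡ, ʐ, ð, ɟ, dz, d, ɖ, r, dʒ, ʁ, ɣ/ are all [+voice], [−nasal], [−lateral], [−labial], and no other segment in the inventory matches all four values. Dropping any one of them over-generates: [−nasal, −lateral, −labial] alone would also admit /x, χ, tʃ, s, …/; [+voice, −lateral, −labial] alone would also admit /ɳ, n/; [+voice, −nasal, −labial] alone would also admit /l, ʎ/; [+voice, −nasal, −lateral] alone would also admit /w, b, ɥ, v, …/. No other combination of three listed features picks out exactly this set either, so fewer than four features will not do.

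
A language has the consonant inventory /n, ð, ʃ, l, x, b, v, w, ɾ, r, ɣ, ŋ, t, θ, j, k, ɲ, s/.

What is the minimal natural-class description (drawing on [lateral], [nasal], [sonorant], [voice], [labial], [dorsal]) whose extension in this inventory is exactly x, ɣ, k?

Every target segment is [−sonorant], [+dorsal]; each remaining inventory member fails at least one of these. Each conjunct is needed — [+dorsal] alone would also admit /w, ŋ, j, ɲ/; [−sonorant] alone would also admit /ð, ʃ, b, v, …/ — and no other single listed feature has exactly this extension, so two is the minimum.

[−sonorant, +dorsal]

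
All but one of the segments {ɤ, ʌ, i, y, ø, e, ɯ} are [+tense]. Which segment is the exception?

/ɯ, y, e, ø, ɤ, i/ are all [+tense]; /ʌ/ (mid back unrounded lax vowel) is [−tense].

ʌ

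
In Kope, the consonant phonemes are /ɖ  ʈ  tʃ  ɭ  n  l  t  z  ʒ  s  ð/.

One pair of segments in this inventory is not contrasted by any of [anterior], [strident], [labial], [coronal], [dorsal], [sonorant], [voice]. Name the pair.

On the given features, /l/ and /n/ have an identical profile: [+anterior], [-strident], [-labial], [+coronal], [-dorsal], [+sonorant], [+voice]. No other two segments in the inventory coincide on all 7 features. (They do differ in [nasal] and [lateral], which are not among the given features.)

l, n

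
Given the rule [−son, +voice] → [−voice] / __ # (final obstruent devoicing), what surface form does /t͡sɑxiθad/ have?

[t͡sɑxiθat]

/d/ satisfies [−son, +voice] and sits in __ #. The [−voice] counterpart of the voiced alveolar stop is /t/. Other segments in /t͡sɑxiθad/ either fail the structural description or are not in the environment, so the surface form is [t͡sɑxiθat].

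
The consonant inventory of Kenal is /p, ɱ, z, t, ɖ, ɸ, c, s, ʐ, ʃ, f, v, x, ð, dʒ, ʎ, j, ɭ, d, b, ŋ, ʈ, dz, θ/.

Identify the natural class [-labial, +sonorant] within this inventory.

ʎ, j, ɭ, ŋ

Checking each segment against [-labial], [+sonorant]: /ʎ/ (palatal lateral approximant), /j/ (palatal glide), /ɭ/ (retroflex lateral approximant), /ŋ/ (velar nasal) satisfy every feature; every other segment in the inventory fails at least one.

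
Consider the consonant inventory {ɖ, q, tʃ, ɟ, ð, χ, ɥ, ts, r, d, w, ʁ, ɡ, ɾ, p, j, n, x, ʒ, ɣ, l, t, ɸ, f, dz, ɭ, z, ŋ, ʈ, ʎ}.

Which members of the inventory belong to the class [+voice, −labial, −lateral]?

Checking each segment against [+voice], [−labial], [−lateral]: /ɖ/ (voiced retroflex stop), /ɟ/ (voiced palatal stop), /ð/ (voiced dental fricative), /r/ (alveolar trill), /d/ (voiced alveolar stop), /ʁ/ (voiced uvular fricative), among others, satisfy every feature; every other segment in the inventory fails at least one.

ɖ, ɟ, ð, r, d, ʁ, ɡ, ɾ, j, n, ʒ, ɣ, dz, z, ŋ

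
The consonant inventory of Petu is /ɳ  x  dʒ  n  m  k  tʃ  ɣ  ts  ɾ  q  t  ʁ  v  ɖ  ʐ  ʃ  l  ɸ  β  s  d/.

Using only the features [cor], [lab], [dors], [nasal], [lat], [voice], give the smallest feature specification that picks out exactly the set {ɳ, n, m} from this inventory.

[+nasal]

The target set is precisely the extension of [+nasal] in this inventory.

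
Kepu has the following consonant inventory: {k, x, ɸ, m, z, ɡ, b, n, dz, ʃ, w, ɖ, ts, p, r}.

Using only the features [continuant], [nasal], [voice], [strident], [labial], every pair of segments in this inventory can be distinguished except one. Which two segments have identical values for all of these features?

ɖ, ɡ

On the given features, /ɖ/ and /ɡ/ have an identical profile: [−continuant], [−nasal], [+voice], [−strident], [−labial]. No other two segments in the inventory coincide on all 5 features. (They do differ in [coronal] and [dorsal], which are not among the given features.)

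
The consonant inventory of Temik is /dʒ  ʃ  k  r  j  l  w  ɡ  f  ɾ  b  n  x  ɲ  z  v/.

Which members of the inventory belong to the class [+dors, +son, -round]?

Eliminate segments failing any feature: /dʒ, ʃ, r, l, f, ɾ, b, n, z, v/ are [-dorsal]; /k, ɡ, x/ are [-sonorant]; /w/ is [+round]. The remaining /j, ɲ/ satisfy [+dorsal], [+sonorant], [-round].

j, ɲ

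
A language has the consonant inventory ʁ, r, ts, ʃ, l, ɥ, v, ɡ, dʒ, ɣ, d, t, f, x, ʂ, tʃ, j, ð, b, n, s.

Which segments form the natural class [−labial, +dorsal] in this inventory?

ʁ, ɡ, ɣ, x, j

Eliminate segments failing any feature: /r, ts, ʃ, l, dʒ, d, t, ʂ, tʃ, ð, n, s/ are [−dorsal]; /ɥ, v, f, b/ are [+labial]. The remaining /ʁ, ɡ, ɣ, x, j/ satisfy [−labial], [+dorsal].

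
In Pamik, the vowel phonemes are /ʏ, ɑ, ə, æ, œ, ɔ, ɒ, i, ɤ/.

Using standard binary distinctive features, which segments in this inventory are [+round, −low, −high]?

Checking each segment against [+round], [−low], [−high]: /œ/ (mid front rounded lax vowel), /ɔ/ (mid back rounded lax vowel) satisfy every feature; every other segment in the inventory fails at least one.

œ, ɔ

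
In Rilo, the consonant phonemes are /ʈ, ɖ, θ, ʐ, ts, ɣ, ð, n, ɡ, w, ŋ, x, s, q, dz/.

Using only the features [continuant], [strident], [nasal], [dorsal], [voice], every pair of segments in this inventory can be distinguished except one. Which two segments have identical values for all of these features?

On the given features, /ɣ/ and /w/ have an identical profile: [+continuant], [−strident], [−nasal], [+dorsal], [+voice]. No other two segments in the inventory coincide on all 5 features. (They do differ in [sonorant], [labial] and [round], which are not among the given features.)

ɣ, w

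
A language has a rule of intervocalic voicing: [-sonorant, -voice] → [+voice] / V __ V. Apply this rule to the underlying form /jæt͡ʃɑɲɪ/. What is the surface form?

/t͡ʃ/ satisfies [-sonorant, -voice] and sits in V __ V. The [+voice] counterpart of the voiceless postalveolar affricate is /d͡ʒ/. Other segments in /jæt͡ʃɑɲɪ/ either fail the structural description or are not in the environment, so the surface form is [jæd͡ʒɑɲɪ].

[jæd͡ʒɑɲɪ]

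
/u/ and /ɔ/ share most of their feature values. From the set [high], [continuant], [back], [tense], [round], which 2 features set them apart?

[high], [tense]

The two segments share [+continuant], [+back], [+round]. The only features from the list on which they differ: /u/ is [+high] while /ɔ/ is [−high]; /u/ is [+tense] while /ɔ/ is [−tense].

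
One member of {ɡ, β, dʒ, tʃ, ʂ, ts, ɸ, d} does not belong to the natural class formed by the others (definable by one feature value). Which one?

ɡ

[dorsal] groups all but one: /dʒ, tʃ, d, ts, ɸ, β, ʂ/ share [−dorsal] while /ɡ/ (voiced velar stop) alone is [+dorsal]. Removing any other segment would not leave a single-feature class that excludes it.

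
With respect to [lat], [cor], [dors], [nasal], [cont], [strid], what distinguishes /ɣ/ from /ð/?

/ɣ/ (voiced velar fricative) and /ð/ (voiced dental fricative) agree on [-lateral], [-nasal], [+continuant], [-strident]. They differ on [coronal] (/ɣ/ [-], /ð/ [+]), [dorsal] (/ɣ/ [+], /ð/ [-]).

[coronal], [dorsal]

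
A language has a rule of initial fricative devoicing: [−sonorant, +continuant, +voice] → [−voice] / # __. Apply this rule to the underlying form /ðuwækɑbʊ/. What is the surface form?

[θuwækɑbʊ]

/ð/ satisfies [−sonorant, +continuant, +voice] and sits in # __. The [−voice] counterpart of the voiced dental fricative is /θ/. Other segments in /ðuwækɑbʊ/ either fail the structural description or are not in the environment, so the surface form is [θuwækɑbʊ].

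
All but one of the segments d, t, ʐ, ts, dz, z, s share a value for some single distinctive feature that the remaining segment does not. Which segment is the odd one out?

ʐ

[anterior] groups all but one: /dz, ts, t, s, d, z/ share [+anterior] while /ʐ/ (voiced retroflex fricative) alone is [−anterior]. Removing any other segment would not leave a single-feature class that excludes it.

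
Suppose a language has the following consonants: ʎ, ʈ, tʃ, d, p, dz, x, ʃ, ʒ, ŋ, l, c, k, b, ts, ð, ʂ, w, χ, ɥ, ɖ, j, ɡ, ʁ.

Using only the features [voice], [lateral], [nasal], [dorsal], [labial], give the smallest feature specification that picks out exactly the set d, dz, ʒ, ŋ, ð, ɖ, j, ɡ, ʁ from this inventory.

The class [+voice], [-lateral], [-labial] has exactly /d, dz, ʒ, ŋ, ð, ɖ, j, ɡ, ʁ/ as its extension in this inventory. No smaller conjunction from the listed features achieves this: [-lateral, -labial] alone would also admit /ʈ, tʃ, x, ʃ, …/; [+voice, -labial] alone would also admit /ʎ, l/; [+voice, -lateral] alone would also admit /b, w, ɥ/; and checking the remaining two-feature bundles turns up none with this extension.

[+voice, -lateral, -labial]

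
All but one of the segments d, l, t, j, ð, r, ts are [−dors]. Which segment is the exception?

Every segment except /j/ is [−dorsal]. /j/ (palatal glide) is [+dorsal], so it is the exception.

j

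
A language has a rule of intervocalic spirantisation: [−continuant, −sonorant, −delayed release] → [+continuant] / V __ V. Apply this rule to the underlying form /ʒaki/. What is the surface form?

/k/ satisfies [−continuant, −sonorant, −delayed release] and sits in V __ V. The [+continuant] counterpart of the voiceless velar stop is /x/. Other segments in /ʒaki/ either fail the structural description or are not in the environment, so the surface form is [ʒaxi].

[ʒaxi]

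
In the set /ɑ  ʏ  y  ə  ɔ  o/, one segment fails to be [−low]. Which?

/ɑ/ is the low back unrounded vowel, which is [+low]; the rest — /ə, o, y, ɔ, ʏ/ — are [−low].

ɑ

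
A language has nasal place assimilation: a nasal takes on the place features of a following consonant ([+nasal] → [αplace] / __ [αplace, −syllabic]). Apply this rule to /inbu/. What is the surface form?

The only nasal preceding a consonant is /n/ before /b/. /b/ is [+labial], so /n/ → /m/, giving [imbu].

[imbu]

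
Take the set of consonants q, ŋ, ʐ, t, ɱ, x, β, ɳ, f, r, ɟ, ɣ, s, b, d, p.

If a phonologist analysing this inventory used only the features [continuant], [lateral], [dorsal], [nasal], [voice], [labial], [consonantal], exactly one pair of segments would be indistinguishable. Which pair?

r, ʐ

/r/ (alveolar trill) and /ʐ/ (voiced retroflex fricative) are both [+continuant], [-lateral], [-dorsal], [-nasal], [+voice], [-labial], [+consonantal], so none of the listed features separates them. (They do differ in [sonorant], [strident] and [anterior], which are not among the given features.) Every other pair in the inventory differs on at least one listed feature.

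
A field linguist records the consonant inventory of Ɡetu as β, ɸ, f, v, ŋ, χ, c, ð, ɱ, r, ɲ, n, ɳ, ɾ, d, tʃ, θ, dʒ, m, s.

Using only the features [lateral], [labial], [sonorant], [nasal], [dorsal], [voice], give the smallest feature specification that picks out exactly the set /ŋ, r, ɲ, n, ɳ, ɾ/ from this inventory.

[+sonorant, -labial]

The class [+sonorant], [-labial] has exactly /ŋ, r, ɲ, n, ɳ, ɾ/ as its extension in this inventory. No smaller conjunction from the listed features achieves this: [-labial] alone would also admit /χ, c, ð, d, …/; [+sonorant] alone would also admit /ɱ, m/; and checking the remaining single features turns up none with this extension.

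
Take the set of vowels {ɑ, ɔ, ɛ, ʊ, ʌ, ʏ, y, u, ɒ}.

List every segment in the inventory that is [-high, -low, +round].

The [-high] segments are /ɑ, ɔ, ɛ, ʌ, ɒ/.
Then [-low] gives /ɔ, ɛ, ʌ/.
Intersecting with [+round] leaves /ɔ/.

ɔ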